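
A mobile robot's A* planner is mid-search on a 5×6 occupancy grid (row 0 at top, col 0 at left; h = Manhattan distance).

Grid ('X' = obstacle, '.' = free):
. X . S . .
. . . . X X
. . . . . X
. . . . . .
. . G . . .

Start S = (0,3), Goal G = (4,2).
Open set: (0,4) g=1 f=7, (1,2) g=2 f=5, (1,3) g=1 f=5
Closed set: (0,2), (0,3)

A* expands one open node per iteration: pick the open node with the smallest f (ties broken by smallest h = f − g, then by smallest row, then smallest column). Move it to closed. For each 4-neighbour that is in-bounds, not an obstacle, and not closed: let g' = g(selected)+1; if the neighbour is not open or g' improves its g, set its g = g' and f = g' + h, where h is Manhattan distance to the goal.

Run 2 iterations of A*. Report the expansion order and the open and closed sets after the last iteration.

step 1: expand (1,2) (f=5, h=3) → closed; open now [(0,4) g=1 f=7, (1,1) g=3 f=7, (1,3) g=1 f=5, (2,2) g=3 f=5]
step 2: expand (2,2) (f=5, h=2) → closed; open now [(0,4) g=1 f=7, (1,1) g=3 f=7, (1,3) g=1 f=5, (2,1) g=4 f=7, (2,3) g=4 f=7, (3,2) g=4 f=5]

order=[(1,2) → (2,2)]; open=[(0,4) g=1 f=7, (1,1) g=3 f=7, (1,3) g=1 f=5, (2,1) g=4 f=7, (2,3) g=4 f=7, (3,2) g=4 f=5]; closed=[(0,2), (0,3), (1,2), (2,2)]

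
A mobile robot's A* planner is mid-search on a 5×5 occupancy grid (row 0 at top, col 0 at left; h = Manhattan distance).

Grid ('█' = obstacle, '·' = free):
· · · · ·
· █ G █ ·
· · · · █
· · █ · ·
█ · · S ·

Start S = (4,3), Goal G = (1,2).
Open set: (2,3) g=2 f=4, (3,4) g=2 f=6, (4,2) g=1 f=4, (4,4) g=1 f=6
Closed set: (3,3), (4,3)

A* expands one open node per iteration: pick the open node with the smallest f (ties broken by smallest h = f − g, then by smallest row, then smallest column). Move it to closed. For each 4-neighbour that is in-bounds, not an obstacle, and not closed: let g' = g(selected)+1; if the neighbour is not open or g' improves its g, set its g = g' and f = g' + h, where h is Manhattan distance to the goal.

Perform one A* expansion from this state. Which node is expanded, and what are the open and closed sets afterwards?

expanded=(2,3); open=[(2,2) g=3 f=4, (3,4) g=2 f=6, (4,2) g=1 f=4, (4,4) g=1 f=6]; closed=[(2,3), (3,3), (4,3)]

step 1: expand (2,3) (f=4, h=2) → closed; open now [(2,2) g=3 f=4, (3,4) g=2 f=6, (4,2) g=1 f=4, (4,4) g=1 f=6]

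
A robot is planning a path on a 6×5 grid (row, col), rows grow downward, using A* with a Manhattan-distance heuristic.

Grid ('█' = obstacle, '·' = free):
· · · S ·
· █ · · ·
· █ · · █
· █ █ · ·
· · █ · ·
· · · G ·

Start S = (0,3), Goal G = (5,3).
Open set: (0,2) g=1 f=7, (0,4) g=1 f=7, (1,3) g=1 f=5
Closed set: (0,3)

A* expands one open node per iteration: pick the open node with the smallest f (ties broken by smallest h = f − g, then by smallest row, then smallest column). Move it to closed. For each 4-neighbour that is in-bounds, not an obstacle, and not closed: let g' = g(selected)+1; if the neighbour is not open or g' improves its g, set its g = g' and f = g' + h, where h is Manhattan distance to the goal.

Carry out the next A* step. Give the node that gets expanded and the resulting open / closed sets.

step 1: expand (1,3) (f=5, h=4) → closed; open now [(0,2) g=1 f=7, (0,4) g=1 f=7, (1,2) g=2 f=7, (1,4) g=2 f=7, (2,3) g=2 f=5]

expanded=(1,3); open=[(0,2) g=1 f=7, (0,4) g=1 f=7, (1,2) g=2 f=7, (1,4) g=2 f=7, (2,3) g=2 f=5]; closed=[(0,3), (1,3)]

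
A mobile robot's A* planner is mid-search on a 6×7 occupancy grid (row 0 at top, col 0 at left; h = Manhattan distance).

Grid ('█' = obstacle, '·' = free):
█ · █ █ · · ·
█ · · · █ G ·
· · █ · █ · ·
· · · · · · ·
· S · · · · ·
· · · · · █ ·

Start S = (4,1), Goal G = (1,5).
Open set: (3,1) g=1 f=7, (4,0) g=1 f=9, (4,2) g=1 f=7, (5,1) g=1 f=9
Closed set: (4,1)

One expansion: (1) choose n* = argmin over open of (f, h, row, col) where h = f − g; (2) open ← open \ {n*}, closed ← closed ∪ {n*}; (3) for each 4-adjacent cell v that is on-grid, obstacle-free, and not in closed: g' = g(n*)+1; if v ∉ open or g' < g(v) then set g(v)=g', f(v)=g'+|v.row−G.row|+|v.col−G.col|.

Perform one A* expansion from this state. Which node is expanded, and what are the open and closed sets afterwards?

step 1: expand (3,1) (f=7, h=6) → closed; open now [(2,1) g=2 f=7, (3,0) g=2 f=9, (3,2) g=2 f=7, (4,0) g=1 f=9, (4,2) g=1 f=7, (5,1) g=1 f=9]

expanded=(3,1); open=[(2,1) g=2 f=7, (3,0) g=2 f=9, (3,2) g=2 f=7, (4,0) g=1 f=9, (4,2) g=1 f=7, (5,1) g=1 f=9]; closed=[(3,1), (4,1)]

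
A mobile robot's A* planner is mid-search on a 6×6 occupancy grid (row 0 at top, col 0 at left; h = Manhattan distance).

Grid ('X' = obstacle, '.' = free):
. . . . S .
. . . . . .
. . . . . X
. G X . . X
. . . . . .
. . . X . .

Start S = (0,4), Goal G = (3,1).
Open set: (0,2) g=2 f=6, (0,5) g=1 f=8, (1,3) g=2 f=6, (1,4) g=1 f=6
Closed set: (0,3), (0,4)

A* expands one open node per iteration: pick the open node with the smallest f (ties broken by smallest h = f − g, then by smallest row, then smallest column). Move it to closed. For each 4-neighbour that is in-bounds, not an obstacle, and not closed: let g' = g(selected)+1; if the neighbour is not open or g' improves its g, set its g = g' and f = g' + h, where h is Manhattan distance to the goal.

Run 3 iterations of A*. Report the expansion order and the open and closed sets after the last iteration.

order=[(0,2) → (0,1) → (1,1)]; open=[(0,0) g=4 f=8, (0,5) g=1 f=8, (1,0) g=5 f=8, (1,2) g=3 f=6, (1,3) g=2 f=6, (1,4) g=1 f=6, (2,1) g=5 f=6]; closed=[(0,1), (0,2), (0,3), (0,4), (1,1)]

step 1: expand (0,2) (f=6, h=4) → closed; open now [(0,1) g=3 f=6, (0,5) g=1 f=8, (1,2) g=3 f=6, (1,3) g=2 f=6, (1,4) g=1 f=6]
step 2: expand (0,1) (f=6, h=3) → closed; open now [(0,0) g=4 f=8, (0,5) g=1 f=8, (1,1) g=4 f=6, (1,2) g=3 f=6, (1,3) g=2 f=6, (1,4) g=1 f=6]
step 3: expand (1,1) (f=6, h=2) → closed; open now [(0,0) g=4 f=8, (0,5) g=1 f=8, (1,0) g=5 f=8, (1,2) g=3 f=6, (1,3) g=2 f=6, (1,4) g=1 f=6, (2,1) g=5 f=6]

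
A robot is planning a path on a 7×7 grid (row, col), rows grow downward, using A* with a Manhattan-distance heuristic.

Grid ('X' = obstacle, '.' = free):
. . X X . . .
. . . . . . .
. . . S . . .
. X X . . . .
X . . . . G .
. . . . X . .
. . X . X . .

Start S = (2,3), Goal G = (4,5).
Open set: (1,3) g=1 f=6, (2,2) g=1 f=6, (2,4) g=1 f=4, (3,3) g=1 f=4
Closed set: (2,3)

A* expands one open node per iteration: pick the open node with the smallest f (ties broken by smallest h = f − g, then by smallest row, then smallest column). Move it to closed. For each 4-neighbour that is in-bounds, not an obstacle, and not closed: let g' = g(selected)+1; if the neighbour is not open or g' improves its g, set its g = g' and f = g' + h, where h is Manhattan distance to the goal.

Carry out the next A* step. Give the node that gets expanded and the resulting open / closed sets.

step 1: expand (2,4) (f=4, h=3) → closed; open now [(1,3) g=1 f=6, (1,4) g=2 f=6, (2,2) g=1 f=6, (2,5) g=2 f=4, (3,3) g=1 f=4, (3,4) g=2 f=4]

expanded=(2,4); open=[(1,3) g=1 f=6, (1,4) g=2 f=6, (2,2) g=1 f=6, (2,5) g=2 f=4, (3,3) g=1 f=4, (3,4) g=2 f=4]; closed=[(2,3), (2,4)]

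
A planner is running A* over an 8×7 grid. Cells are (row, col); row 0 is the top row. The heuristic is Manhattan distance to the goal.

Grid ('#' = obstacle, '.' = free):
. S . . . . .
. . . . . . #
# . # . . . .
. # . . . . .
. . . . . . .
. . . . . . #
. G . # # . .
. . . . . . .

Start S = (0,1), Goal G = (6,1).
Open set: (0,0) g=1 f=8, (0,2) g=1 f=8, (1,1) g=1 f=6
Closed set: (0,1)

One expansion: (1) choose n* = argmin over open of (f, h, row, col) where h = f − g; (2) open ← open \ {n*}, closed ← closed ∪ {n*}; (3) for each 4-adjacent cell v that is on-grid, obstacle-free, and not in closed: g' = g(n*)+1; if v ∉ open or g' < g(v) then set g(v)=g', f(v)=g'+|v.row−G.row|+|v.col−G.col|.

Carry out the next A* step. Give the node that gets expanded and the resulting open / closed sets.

step 1: expand (1,1) (f=6, h=5) → closed; open now [(0,0) g=1 f=8, (0,2) g=1 f=8, (1,0) g=2 f=8, (1,2) g=2 f=8, (2,1) g=2 f=6]

expanded=(1,1); open=[(0,0) g=1 f=8, (0,2) g=1 f=8, (1,0) g=2 f=8, (1,2) g=2 f=8, (2,1) g=2 f=6]; closed=[(0,1), (1,1)]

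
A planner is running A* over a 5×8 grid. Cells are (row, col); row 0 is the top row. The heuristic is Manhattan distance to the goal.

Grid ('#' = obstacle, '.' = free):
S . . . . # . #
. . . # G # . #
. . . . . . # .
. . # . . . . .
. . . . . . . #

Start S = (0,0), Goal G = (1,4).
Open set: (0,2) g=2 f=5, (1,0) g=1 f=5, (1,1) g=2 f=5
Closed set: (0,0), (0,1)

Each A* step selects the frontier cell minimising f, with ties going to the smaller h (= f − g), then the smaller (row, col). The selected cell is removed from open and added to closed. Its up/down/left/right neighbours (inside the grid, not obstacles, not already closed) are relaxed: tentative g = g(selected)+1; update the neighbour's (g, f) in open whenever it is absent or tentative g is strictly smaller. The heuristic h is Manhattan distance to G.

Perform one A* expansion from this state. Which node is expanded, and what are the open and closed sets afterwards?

expanded=(0,2); open=[(0,3) g=3 f=5, (1,0) g=1 f=5, (1,1) g=2 f=5, (1,2) g=3 f=5]; closed=[(0,0), (0,1), (0,2)]

step 1: expand (0,2) (f=5, h=3) → closed; open now [(0,3) g=3 f=5, (1,0) g=1 f=5, (1,1) g=2 f=5, (1,2) g=3 f=5]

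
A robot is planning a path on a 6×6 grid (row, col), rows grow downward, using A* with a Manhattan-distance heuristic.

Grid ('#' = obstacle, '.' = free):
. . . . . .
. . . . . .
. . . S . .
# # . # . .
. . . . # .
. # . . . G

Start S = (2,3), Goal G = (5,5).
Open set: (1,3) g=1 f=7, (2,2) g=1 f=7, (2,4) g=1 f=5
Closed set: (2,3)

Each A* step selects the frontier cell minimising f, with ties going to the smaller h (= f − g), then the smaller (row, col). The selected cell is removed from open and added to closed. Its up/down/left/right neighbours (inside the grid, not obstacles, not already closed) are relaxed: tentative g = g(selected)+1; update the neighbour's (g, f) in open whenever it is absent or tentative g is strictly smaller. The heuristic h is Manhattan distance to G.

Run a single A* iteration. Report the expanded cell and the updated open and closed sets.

step 1: expand (2,4) (f=5, h=4) → closed; open now [(1,3) g=1 f=7, (1,4) g=2 f=7, (2,2) g=1 f=7, (2,5) g=2 f=5, (3,4) g=2 f=5]

expanded=(2,4); open=[(1,3) g=1 f=7, (1,4) g=2 f=7, (2,2) g=1 f=7, (2,5) g=2 f=5, (3,4) g=2 f=5]; closed=[(2,3), (2,4)]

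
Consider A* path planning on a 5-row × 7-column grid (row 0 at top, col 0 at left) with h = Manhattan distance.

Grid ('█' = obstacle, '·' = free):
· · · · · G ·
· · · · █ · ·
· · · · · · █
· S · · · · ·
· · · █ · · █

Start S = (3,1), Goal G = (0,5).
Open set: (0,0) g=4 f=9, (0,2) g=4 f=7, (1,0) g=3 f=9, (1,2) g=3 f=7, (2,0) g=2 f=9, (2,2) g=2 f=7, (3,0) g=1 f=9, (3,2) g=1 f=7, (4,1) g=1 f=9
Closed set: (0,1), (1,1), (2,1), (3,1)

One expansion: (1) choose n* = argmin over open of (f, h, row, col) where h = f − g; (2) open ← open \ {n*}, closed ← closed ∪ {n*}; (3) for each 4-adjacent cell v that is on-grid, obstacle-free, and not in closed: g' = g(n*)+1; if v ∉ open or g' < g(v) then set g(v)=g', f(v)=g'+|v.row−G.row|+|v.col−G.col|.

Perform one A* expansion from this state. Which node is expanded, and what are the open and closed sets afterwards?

step 1: expand (0,2) (f=7, h=3) → closed; open now [(0,0) g=4 f=9, (0,3) g=5 f=7, (1,0) g=3 f=9, (1,2) g=3 f=7, (2,0) g=2 f=9, (2,2) g=2 f=7, (3,0) g=1 f=9, (3,2) g=1 f=7, (4,1) g=1 f=9]

expanded=(0,2); open=[(0,0) g=4 f=9, (0,3) g=5 f=7, (1,0) g=3 f=9, (1,2) g=3 f=7, (2,0) g=2 f=9, (2,2) g=2 f=7, (3,0) g=1 f=9, (3,2) g=1 f=7, (4,1) g=1 f=9]; closed=[(0,1), (0,2), (1,1), (2,1), (3,1)]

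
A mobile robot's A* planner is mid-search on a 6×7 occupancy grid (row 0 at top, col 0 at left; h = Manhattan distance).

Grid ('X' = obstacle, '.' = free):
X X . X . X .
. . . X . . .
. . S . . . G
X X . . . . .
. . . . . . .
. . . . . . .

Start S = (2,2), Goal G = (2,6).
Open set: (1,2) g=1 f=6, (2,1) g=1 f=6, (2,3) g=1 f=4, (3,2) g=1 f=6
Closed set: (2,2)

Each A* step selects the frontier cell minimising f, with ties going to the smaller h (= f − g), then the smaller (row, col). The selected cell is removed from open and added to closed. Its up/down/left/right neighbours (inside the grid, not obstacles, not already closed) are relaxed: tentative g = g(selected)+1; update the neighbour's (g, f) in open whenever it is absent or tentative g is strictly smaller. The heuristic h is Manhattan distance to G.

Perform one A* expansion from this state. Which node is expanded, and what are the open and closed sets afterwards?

step 1: expand (2,3) (f=4, h=3) → closed; open now [(1,2) g=1 f=6, (2,1) g=1 f=6, (2,4) g=2 f=4, (3,2) g=1 f=6, (3,3) g=2 f=6]

expanded=(2,3); open=[(1,2) g=1 f=6, (2,1) g=1 f=6, (2,4) g=2 f=4, (3,2) g=1 f=6, (3,3) g=2 f=6]; closed=[(2,2), (2,3)]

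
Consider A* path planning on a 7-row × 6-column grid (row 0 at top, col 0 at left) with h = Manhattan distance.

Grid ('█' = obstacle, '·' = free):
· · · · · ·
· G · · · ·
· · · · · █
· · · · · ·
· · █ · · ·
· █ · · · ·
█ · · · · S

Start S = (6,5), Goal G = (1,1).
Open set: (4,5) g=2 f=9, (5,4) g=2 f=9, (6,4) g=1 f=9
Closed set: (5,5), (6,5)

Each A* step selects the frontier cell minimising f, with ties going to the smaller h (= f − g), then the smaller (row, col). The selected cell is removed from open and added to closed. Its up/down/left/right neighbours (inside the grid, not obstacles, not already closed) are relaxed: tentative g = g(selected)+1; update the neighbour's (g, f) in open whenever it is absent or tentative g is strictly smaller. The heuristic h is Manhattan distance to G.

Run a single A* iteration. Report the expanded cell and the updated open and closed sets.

step 1: expand (4,5) (f=9, h=7) → closed; open now [(3,5) g=3 f=9, (4,4) g=3 f=9, (5,4) g=2 f=9, (6,4) g=1 f=9]

expanded=(4,5); open=[(3,5) g=3 f=9, (4,4) g=3 f=9, (5,4) g=2 f=9, (6,4) g=1 f=9]; closed=[(4,5), (5,5), (6,5)]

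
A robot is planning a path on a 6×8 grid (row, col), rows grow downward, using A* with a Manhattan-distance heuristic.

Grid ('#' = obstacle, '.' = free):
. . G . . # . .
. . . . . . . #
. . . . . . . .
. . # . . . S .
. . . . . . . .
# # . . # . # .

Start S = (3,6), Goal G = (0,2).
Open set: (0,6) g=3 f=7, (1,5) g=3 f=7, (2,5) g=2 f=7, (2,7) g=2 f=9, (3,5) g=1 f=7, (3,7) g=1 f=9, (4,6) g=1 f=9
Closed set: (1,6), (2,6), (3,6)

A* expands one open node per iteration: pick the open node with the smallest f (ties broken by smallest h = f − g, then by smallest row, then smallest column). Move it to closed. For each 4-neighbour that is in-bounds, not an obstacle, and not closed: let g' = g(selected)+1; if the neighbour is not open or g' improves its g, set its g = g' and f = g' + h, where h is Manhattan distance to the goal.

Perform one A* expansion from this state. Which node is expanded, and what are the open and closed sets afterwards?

expanded=(0,6); open=[(0,7) g=4 f=9, (1,5) g=3 f=7, (2,5) g=2 f=7, (2,7) g=2 f=9, (3,5) g=1 f=7, (3,7) g=1 f=9, (4,6) g=1 f=9]; closed=[(0,6), (1,6), (2,6), (3,6)]

step 1: expand (0,6) (f=7, h=4) → closed; open now [(0,7) g=4 f=9, (1,5) g=3 f=7, (2,5) g=2 f=7, (2,7) g=2 f=9, (3,5) g=1 f=7, (3,7) g=1 f=9, (4,6) g=1 f=9]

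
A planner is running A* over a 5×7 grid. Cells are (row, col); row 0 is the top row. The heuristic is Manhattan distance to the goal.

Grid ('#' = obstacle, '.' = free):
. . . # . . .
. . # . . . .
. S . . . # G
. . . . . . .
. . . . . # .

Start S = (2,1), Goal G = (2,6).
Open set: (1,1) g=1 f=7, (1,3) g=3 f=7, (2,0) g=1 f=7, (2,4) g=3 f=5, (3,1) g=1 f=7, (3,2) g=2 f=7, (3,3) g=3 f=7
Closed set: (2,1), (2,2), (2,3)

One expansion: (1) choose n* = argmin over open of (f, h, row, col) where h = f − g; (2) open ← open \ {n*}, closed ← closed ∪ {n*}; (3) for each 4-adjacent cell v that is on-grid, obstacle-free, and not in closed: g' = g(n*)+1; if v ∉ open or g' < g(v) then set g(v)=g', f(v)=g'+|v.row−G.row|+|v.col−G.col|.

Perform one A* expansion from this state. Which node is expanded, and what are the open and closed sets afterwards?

expanded=(2,4); open=[(1,1) g=1 f=7, (1,3) g=3 f=7, (1,4) g=4 f=7, (2,0) g=1 f=7, (3,1) g=1 f=7, (3,2) g=2 f=7, (3,3) g=3 f=7, (3,4) g=4 f=7]; closed=[(2,1), (2,2), (2,3), (2,4)]

step 1: expand (2,4) (f=5, h=2) → closed; open now [(1,1) g=1 f=7, (1,3) g=3 f=7, (1,4) g=4 f=7, (2,0) g=1 f=7, (3,1) g=1 f=7, (3,2) g=2 f=7, (3,3) g=3 f=7, (3,4) g=4 f=7]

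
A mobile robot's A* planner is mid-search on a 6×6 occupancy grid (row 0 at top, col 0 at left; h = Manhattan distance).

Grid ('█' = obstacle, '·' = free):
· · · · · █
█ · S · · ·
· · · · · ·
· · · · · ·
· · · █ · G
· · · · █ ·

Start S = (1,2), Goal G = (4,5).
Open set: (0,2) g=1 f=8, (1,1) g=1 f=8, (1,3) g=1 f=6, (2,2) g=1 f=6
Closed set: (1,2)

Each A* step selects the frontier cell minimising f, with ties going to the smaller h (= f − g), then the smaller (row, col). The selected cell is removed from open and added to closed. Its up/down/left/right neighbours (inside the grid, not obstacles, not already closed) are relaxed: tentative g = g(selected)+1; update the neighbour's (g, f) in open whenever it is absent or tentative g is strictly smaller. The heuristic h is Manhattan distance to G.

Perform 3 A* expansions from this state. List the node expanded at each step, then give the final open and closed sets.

step 1: expand (1,3) (f=6, h=5) → closed; open now [(0,2) g=1 f=8, (0,3) g=2 f=8, (1,1) g=1 f=8, (1,4) g=2 f=6, (2,2) g=1 f=6, (2,3) g=2 f=6]
step 2: expand (1,4) (f=6, h=4) → closed; open now [(0,2) g=1 f=8, (0,3) g=2 f=8, (0,4) g=3 f=8, (1,1) g=1 f=8, (1,5) g=3 f=6, (2,2) g=1 f=6, (2,3) g=2 f=6, (2,4) g=3 f=6]
step 3: expand (1,5) (f=6, h=3) → closed; open now [(0,2) g=1 f=8, (0,3) g=2 f=8, (0,4) g=3 f=8, (1,1) g=1 f=8, (2,2) g=1 f=6, (2,3) g=2 f=6, (2,4) g=3 f=6, (2,5) g=4 f=6]

order=[(1,3) → (1,4) → (1,5)]; open=[(0,2) g=1 f=8, (0,3) g=2 f=8, (0,4) g=3 f=8, (1,1) g=1 f=8, (2,2) g=1 f=6, (2,3) g=2 f=6, (2,4) g=3 f=6, (2,5) g=4 f=6]; closed=[(1,2), (1,3), (1,4), (1,5)]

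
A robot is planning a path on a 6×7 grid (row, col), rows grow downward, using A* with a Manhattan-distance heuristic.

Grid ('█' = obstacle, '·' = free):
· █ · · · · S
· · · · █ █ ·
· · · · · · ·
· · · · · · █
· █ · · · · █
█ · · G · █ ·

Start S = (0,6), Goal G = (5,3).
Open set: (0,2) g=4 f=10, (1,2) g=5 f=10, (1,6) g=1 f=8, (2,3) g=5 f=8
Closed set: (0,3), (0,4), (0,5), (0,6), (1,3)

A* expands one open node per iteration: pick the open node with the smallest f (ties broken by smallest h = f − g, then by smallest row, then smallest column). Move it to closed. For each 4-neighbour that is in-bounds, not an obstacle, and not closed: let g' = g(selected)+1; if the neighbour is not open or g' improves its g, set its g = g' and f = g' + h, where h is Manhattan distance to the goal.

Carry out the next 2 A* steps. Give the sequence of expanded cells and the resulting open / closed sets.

step 1: expand (2,3) (f=8, h=3) → closed; open now [(0,2) g=4 f=10, (1,2) g=5 f=10, (1,6) g=1 f=8, (2,2) g=6 f=10, (2,4) g=6 f=10, (3,3) g=6 f=8]
step 2: expand (3,3) (f=8, h=2) → closed; open now [(0,2) g=4 f=10, (1,2) g=5 f=10, (1,6) g=1 f=8, (2,2) g=6 f=10, (2,4) g=6 f=10, (3,2) g=7 f=10, (3,4) g=7 f=10, (4,3) g=7 f=8]

order=[(2,3) → (3,3)]; open=[(0,2) g=4 f=10, (1,2) g=5 f=10, (1,6) g=1 f=8, (2,2) g=6 f=10, (2,4) g=6 f=10, (3,2) g=7 f=10, (3,4) g=7 f=10, (4,3) g=7 f=8]; closed=[(0,3), (0,4), (0,5), (0,6), (1,3), (2,3), (3,3)]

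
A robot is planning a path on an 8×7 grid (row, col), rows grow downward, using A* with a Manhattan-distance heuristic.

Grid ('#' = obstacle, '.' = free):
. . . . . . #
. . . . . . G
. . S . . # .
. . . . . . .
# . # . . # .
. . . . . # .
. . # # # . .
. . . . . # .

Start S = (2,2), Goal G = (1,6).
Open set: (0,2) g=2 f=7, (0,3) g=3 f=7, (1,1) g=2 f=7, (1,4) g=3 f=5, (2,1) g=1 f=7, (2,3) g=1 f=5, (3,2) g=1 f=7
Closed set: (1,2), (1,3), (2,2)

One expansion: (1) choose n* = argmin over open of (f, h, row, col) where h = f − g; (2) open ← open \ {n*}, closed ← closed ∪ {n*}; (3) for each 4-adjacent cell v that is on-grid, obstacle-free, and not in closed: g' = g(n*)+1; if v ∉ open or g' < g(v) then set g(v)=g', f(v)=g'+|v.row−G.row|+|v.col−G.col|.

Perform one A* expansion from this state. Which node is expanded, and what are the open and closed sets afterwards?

expanded=(1,4); open=[(0,2) g=2 f=7, (0,3) g=3 f=7, (0,4) g=4 f=7, (1,1) g=2 f=7, (1,5) g=4 f=5, (2,1) g=1 f=7, (2,3) g=1 f=5, (2,4) g=4 f=7, (3,2) g=1 f=7]; closed=[(1,2), (1,3), (1,4), (2,2)]

step 1: expand (1,4) (f=5, h=2) → closed; open now [(0,2) g=2 f=7, (0,3) g=3 f=7, (0,4) g=4 f=7, (1,1) g=2 f=7, (1,5) g=4 f=5, (2,1) g=1 f=7, (2,3) g=1 f=5, (2,4) g=4 f=7, (3,2) g=1 f=7]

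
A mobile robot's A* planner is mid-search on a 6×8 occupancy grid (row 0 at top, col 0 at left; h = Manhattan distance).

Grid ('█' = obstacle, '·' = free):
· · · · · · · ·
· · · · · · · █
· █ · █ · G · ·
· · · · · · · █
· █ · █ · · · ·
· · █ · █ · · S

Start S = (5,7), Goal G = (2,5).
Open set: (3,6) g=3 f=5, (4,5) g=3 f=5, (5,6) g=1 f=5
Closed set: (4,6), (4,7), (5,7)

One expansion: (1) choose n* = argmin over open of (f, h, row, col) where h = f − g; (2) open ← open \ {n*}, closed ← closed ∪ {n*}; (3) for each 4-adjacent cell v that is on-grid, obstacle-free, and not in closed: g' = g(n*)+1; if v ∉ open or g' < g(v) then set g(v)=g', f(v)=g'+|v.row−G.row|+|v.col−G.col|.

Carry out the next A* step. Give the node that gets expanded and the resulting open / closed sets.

step 1: expand (3,6) (f=5, h=2) → closed; open now [(2,6) g=4 f=5, (3,5) g=4 f=5, (4,5) g=3 f=5, (5,6) g=1 f=5]

expanded=(3,6); open=[(2,6) g=4 f=5, (3,5) g=4 f=5, (4,5) g=3 f=5, (5,6) g=1 f=5]; closed=[(3,6), (4,6), (4,7), (5,7)]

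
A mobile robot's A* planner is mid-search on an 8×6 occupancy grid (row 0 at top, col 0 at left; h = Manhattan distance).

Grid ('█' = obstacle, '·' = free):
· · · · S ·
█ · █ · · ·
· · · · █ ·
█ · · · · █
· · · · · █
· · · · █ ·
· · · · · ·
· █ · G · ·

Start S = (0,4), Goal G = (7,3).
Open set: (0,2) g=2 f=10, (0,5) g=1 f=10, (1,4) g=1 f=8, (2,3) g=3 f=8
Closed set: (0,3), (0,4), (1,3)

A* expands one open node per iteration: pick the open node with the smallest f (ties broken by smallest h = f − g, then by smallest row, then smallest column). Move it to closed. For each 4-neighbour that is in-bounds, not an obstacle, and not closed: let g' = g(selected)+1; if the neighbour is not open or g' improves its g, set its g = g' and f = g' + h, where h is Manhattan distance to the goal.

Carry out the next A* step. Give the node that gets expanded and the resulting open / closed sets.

expanded=(2,3); open=[(0,2) g=2 f=10, (0,5) g=1 f=10, (1,4) g=1 f=8, (2,2) g=4 f=10, (3,3) g=4 f=8]; closed=[(0,3), (0,4), (1,3), (2,3)]

step 1: expand (2,3) (f=8, h=5) → closed; open now [(0,2) g=2 f=10, (0,5) g=1 f=10, (1,4) g=1 f=8, (2,2) g=4 f=10, (3,3) g=4 f=8]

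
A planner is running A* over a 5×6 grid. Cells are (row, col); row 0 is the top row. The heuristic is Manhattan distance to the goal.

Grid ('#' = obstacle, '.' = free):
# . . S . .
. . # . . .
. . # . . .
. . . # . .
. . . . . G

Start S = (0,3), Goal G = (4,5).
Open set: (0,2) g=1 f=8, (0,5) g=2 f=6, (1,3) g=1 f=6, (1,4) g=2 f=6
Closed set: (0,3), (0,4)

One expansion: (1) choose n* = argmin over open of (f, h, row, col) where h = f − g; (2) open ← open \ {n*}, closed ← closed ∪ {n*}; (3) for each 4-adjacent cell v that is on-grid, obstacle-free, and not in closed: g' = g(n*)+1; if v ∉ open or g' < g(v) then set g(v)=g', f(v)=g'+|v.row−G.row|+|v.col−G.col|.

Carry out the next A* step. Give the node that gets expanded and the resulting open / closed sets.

expanded=(0,5); open=[(0,2) g=1 f=8, (1,3) g=1 f=6, (1,4) g=2 f=6, (1,5) g=3 f=6]; closed=[(0,3), (0,4), (0,5)]

step 1: expand (0,5) (f=6, h=4) → closed; open now [(0,2) g=1 f=8, (1,3) g=1 f=6, (1,4) g=2 f=6, (1,5) g=3 f=6]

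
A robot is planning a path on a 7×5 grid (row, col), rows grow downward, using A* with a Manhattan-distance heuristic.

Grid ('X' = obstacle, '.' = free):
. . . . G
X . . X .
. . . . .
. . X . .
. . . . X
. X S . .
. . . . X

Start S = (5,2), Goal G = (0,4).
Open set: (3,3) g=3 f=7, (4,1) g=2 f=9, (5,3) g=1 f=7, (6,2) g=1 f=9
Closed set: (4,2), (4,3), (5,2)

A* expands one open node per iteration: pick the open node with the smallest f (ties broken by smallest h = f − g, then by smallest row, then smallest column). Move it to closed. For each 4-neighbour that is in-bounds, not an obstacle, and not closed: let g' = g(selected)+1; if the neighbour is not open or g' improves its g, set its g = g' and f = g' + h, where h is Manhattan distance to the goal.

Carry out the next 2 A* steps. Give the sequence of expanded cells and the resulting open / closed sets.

order=[(3,3) → (2,3)]; open=[(2,2) g=5 f=9, (2,4) g=5 f=7, (3,4) g=4 f=7, (4,1) g=2 f=9, (5,3) g=1 f=7, (6,2) g=1 f=9]; closed=[(2,3), (3,3), (4,2), (4,3), (5,2)]

step 1: expand (3,3) (f=7, h=4) → closed; open now [(2,3) g=4 f=7, (3,4) g=4 f=7, (4,1) g=2 f=9, (5,3) g=1 f=7, (6,2) g=1 f=9]
step 2: expand (2,3) (f=7, h=3) → closed; open now [(2,2) g=5 f=9, (2,4) g=5 f=7, (3,4) g=4 f=7, (4,1) g=2 f=9, (5,3) g=1 f=7, (6,2) g=1 f=9]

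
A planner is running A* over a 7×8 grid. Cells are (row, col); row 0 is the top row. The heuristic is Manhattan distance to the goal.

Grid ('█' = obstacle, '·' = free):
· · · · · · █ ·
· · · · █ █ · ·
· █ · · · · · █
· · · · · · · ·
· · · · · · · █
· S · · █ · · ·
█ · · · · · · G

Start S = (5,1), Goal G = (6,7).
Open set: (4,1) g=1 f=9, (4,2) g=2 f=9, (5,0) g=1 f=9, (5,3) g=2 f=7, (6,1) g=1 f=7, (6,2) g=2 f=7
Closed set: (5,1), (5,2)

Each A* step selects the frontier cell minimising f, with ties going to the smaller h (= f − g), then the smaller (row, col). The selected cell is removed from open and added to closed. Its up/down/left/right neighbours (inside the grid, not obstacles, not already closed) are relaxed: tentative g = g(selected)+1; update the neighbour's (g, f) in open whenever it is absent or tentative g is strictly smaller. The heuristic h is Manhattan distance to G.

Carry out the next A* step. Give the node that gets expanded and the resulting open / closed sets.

step 1: expand (5,3) (f=7, h=5) → closed; open now [(4,1) g=1 f=9, (4,2) g=2 f=9, (4,3) g=3 f=9, (5,0) g=1 f=9, (6,1) g=1 f=7, (6,2) g=2 f=7, (6,3) g=3 f=7]

expanded=(5,3); open=[(4,1) g=1 f=9, (4,2) g=2 f=9, (4,3) g=3 f=9, (5,0) g=1 f=9, (6,1) g=1 f=7, (6,2) g=2 f=7, (6,3) g=3 f=7]; closed=[(5,1), (5,2), (5,3)]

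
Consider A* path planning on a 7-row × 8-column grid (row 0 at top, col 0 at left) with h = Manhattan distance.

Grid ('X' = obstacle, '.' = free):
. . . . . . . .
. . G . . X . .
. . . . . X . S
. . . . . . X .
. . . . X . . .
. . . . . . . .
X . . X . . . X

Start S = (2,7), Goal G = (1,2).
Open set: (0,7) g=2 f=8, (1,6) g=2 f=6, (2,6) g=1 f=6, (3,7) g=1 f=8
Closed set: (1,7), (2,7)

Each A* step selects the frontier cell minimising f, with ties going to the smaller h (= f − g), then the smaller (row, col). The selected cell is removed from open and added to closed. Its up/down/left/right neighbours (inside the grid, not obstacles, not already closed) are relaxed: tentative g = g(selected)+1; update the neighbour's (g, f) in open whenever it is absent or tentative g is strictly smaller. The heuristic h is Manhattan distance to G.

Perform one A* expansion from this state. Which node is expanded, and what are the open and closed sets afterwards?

step 1: expand (1,6) (f=6, h=4) → closed; open now [(0,6) g=3 f=8, (0,7) g=2 f=8, (2,6) g=1 f=6, (3,7) g=1 f=8]

expanded=(1,6); open=[(0,6) g=3 f=8, (0,7) g=2 f=8, (2,6) g=1 f=6, (3,7) g=1 f=8]; closed=[(1,6), (1,7), (2,7)]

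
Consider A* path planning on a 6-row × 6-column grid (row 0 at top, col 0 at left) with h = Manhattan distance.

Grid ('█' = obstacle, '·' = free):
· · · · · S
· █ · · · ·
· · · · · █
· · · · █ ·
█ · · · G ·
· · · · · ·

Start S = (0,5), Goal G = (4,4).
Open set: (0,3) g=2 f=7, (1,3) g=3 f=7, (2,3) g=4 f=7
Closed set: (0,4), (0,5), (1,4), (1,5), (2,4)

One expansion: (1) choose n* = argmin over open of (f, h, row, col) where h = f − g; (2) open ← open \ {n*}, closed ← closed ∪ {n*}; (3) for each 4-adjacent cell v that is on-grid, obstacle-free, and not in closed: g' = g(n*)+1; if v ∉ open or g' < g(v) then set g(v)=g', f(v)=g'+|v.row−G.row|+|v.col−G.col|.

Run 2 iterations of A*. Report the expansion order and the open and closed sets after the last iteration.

step 1: expand (2,3) (f=7, h=3) → closed; open now [(0,3) g=2 f=7, (1,3) g=3 f=7, (2,2) g=5 f=9, (3,3) g=5 f=7]
step 2: expand (3,3) (f=7, h=2) → closed; open now [(0,3) g=2 f=7, (1,3) g=3 f=7, (2,2) g=5 f=9, (3,2) g=6 f=9, (4,3) g=6 f=7]

order=[(2,3) → (3,3)]; open=[(0,3) g=2 f=7, (1,3) g=3 f=7, (2,2) g=5 f=9, (3,2) g=6 f=9, (4,3) g=6 f=7]; closed=[(0,4), (0,5), (1,4), (1,5), (2,3), (2,4), (3,3)]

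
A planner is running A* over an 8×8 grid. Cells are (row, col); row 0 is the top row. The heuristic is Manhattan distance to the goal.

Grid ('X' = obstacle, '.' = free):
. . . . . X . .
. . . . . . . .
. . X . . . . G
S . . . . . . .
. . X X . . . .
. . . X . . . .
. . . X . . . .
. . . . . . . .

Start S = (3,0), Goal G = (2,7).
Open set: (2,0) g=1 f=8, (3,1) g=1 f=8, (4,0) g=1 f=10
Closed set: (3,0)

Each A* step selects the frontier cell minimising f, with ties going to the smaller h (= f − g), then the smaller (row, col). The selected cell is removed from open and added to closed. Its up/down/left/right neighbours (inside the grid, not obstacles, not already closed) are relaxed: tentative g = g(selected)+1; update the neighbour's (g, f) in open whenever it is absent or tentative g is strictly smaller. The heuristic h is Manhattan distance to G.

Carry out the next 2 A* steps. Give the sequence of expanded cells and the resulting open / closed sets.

order=[(2,0) → (2,1)]; open=[(1,0) g=2 f=10, (1,1) g=3 f=10, (3,1) g=1 f=8, (4,0) g=1 f=10]; closed=[(2,0), (2,1), (3,0)]

step 1: expand (2,0) (f=8, h=7) → closed; open now [(1,0) g=2 f=10, (2,1) g=2 f=8, (3,1) g=1 f=8, (4,0) g=1 f=10]
step 2: expand (2,1) (f=8, h=6) → closed; open now [(1,0) g=2 f=10, (1,1) g=3 f=10, (3,1) g=1 f=8, (4,0) g=1 f=10]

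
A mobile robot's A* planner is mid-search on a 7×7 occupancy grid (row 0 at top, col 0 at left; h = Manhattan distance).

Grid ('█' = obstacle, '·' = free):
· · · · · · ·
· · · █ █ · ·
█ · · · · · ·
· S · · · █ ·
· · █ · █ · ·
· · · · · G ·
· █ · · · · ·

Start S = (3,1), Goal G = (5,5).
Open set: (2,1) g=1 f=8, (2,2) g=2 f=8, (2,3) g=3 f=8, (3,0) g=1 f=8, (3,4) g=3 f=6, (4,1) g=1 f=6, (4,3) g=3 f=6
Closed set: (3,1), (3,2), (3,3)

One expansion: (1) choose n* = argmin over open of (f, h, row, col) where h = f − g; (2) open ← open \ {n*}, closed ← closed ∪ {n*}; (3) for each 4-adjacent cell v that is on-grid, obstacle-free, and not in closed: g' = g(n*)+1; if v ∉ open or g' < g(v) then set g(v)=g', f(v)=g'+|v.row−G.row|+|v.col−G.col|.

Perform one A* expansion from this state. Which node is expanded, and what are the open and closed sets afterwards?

step 1: expand (3,4) (f=6, h=3) → closed; open now [(2,1) g=1 f=8, (2,2) g=2 f=8, (2,3) g=3 f=8, (2,4) g=4 f=8, (3,0) g=1 f=8, (4,1) g=1 f=6, (4,3) g=3 f=6]

expanded=(3,4); open=[(2,1) g=1 f=8, (2,2) g=2 f=8, (2,3) g=3 f=8, (2,4) g=4 f=8, (3,0) g=1 f=8, (4,1) g=1 f=6, (4,3) g=3 f=6]; closed=[(3,1), (3,2), (3,3), (3,4)]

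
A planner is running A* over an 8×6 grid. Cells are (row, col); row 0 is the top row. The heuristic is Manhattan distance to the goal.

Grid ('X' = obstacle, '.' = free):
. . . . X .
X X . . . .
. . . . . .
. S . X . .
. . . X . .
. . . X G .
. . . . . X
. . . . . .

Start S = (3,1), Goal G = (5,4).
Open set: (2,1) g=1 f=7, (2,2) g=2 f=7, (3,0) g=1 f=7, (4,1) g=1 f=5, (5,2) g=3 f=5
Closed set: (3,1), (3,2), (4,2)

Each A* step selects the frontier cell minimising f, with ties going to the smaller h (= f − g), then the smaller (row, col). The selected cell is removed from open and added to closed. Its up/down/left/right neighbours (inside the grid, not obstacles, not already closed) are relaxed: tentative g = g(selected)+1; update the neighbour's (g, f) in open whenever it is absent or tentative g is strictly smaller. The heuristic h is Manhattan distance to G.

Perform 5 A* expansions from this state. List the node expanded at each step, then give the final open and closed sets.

order=[(5,2) → (4,1) → (5,1) → (6,2) → (6,3)]; open=[(2,1) g=1 f=7, (2,2) g=2 f=7, (3,0) g=1 f=7, (4,0) g=2 f=7, (5,0) g=3 f=7, (6,1) g=3 f=7, (6,4) g=6 f=7, (7,2) g=5 f=9, (7,3) g=6 f=9]; closed=[(3,1), (3,2), (4,1), (4,2), (5,1), (5,2), (6,2), (6,3)]

step 1: expand (5,2) (f=5, h=2) → closed; open now [(2,1) g=1 f=7, (2,2) g=2 f=7, (3,0) g=1 f=7, (4,1) g=1 f=5, (5,1) g=4 f=7, (6,2) g=4 f=7]
step 2: expand (4,1) (f=5, h=4) → closed; open now [(2,1) g=1 f=7, (2,2) g=2 f=7, (3,0) g=1 f=7, (4,0) g=2 f=7, (5,1) g=2 f=5, (6,2) g=4 f=7]
step 3: expand (5,1) (f=5, h=3) → closed; open now [(2,1) g=1 f=7, (2,2) g=2 f=7, (3,0) g=1 f=7, (4,0) g=2 f=7, (5,0) g=3 f=7, (6,1) g=3 f=7, (6,2) g=4 f=7]
step 4: expand (6,2) (f=7, h=3) → closed; open now [(2,1) g=1 f=7, (2,2) g=2 f=7, (3,0) g=1 f=7, (4,0) g=2 f=7, (5,0) g=3 f=7, (6,1) g=3 f=7, (6,3) g=5 f=7, (7,2) g=5 f=9]
step 5: expand (6,3) (f=7, h=2) → closed; open now [(2,1) g=1 f=7, (2,2) g=2 f=7, (3,0) g=1 f=7, (4,0) g=2 f=7, (5,0) g=3 f=7, (6,1) g=3 f=7, (6,4) g=6 f=7, (7,2) g=5 f=9, (7,3) g=6 f=9]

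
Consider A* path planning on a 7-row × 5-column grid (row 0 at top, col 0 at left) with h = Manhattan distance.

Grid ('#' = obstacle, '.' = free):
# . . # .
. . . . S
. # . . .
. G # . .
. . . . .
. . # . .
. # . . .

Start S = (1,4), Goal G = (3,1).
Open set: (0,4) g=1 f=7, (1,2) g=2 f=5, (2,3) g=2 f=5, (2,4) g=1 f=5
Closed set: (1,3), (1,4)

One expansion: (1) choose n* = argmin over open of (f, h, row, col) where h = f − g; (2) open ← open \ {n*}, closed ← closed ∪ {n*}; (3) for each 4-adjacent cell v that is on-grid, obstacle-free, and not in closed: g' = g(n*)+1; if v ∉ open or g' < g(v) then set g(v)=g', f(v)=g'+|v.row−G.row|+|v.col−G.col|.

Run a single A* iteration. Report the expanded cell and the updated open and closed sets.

step 1: expand (1,2) (f=5, h=3) → closed; open now [(0,2) g=3 f=7, (0,4) g=1 f=7, (1,1) g=3 f=5, (2,2) g=3 f=5, (2,3) g=2 f=5, (2,4) g=1 f=5]

expanded=(1,2); open=[(0,2) g=3 f=7, (0,4) g=1 f=7, (1,1) g=3 f=5, (2,2) g=3 f=5, (2,3) g=2 f=5, (2,4) g=1 f=5]; closed=[(1,2), (1,3), (1,4)]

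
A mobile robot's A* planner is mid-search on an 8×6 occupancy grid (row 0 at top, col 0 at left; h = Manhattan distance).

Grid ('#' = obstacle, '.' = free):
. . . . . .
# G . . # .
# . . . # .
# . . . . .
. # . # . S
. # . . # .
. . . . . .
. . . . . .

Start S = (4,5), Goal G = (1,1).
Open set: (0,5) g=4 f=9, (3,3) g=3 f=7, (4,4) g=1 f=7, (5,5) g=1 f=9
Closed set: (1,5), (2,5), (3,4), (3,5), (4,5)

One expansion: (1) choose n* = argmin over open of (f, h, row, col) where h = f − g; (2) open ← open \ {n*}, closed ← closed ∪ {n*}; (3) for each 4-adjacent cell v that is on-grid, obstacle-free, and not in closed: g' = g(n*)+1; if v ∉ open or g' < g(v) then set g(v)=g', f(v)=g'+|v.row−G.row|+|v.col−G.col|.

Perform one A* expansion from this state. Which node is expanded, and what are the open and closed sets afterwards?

step 1: expand (3,3) (f=7, h=4) → closed; open now [(0,5) g=4 f=9, (2,3) g=4 f=7, (3,2) g=4 f=7, (4,4) g=1 f=7, (5,5) g=1 f=9]

expanded=(3,3); open=[(0,5) g=4 f=9, (2,3) g=4 f=7, (3,2) g=4 f=7, (4,4) g=1 f=7, (5,5) g=1 f=9]; closed=[(1,5), (2,5), (3,3), (3,4), (3,5), (4,5)]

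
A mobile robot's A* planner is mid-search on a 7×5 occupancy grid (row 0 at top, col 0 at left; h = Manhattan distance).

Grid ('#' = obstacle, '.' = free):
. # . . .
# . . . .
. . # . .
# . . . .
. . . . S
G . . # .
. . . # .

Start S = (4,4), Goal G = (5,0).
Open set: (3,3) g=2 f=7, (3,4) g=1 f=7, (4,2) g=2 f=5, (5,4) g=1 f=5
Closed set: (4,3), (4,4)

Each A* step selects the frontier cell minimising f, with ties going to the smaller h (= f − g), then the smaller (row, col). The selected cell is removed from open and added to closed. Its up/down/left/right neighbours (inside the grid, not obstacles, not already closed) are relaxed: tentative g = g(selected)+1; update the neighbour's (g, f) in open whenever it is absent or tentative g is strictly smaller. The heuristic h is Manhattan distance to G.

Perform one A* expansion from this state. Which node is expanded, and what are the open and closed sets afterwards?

expanded=(4,2); open=[(3,2) g=3 f=7, (3,3) g=2 f=7, (3,4) g=1 f=7, (4,1) g=3 f=5, (5,2) g=3 f=5, (5,4) g=1 f=5]; closed=[(4,2), (4,3), (4,4)]

step 1: expand (4,2) (f=5, h=3) → closed; open now [(3,2) g=3 f=7, (3,3) g=2 f=7, (3,4) g=1 f=7, (4,1) g=3 f=5, (5,2) g=3 f=5, (5,4) g=1 f=5]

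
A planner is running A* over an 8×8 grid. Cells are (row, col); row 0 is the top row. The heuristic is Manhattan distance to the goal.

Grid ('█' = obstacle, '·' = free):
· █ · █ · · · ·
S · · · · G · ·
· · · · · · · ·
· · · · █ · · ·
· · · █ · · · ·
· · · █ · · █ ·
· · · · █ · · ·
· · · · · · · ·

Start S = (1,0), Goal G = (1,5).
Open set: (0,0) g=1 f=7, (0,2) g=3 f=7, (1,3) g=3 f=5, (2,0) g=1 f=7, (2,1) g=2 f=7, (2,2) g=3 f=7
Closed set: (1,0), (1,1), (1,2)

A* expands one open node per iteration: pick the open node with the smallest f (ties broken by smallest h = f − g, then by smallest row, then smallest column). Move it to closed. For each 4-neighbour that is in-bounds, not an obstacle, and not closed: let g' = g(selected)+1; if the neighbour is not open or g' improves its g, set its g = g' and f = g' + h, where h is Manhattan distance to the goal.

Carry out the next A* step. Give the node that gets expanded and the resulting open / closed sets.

step 1: expand (1,3) (f=5, h=2) → closed; open now [(0,0) g=1 f=7, (0,2) g=3 f=7, (1,4) g=4 f=5, (2,0) g=1 f=7, (2,1) g=2 f=7, (2,2) g=3 f=7, (2,3) g=4 f=7]

expanded=(1,3); open=[(0,0) g=1 f=7, (0,2) g=3 f=7, (1,4) g=4 f=5, (2,0) g=1 f=7, (2,1) g=2 f=7, (2,2) g=3 f=7, (2,3) g=4 f=7]; closed=[(1,0), (1,1), (1,2), (1,3)]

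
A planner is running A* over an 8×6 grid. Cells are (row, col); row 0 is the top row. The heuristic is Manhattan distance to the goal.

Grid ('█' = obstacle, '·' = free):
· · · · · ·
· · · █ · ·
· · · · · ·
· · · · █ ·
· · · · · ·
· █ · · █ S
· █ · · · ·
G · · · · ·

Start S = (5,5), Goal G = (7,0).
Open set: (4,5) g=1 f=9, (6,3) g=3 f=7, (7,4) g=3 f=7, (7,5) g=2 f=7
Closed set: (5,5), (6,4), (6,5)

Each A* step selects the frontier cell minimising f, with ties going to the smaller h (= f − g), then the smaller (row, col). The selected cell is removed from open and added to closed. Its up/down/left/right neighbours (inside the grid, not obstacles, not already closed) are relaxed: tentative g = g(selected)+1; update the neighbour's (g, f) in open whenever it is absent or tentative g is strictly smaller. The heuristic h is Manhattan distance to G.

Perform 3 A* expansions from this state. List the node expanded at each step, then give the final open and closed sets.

order=[(6,3) → (6,2) → (7,2)]; open=[(4,5) g=1 f=9, (5,2) g=5 f=9, (5,3) g=4 f=9, (7,1) g=6 f=7, (7,3) g=4 f=7, (7,4) g=3 f=7, (7,5) g=2 f=7]; closed=[(5,5), (6,2), (6,3), (6,4), (6,5), (7,2)]

step 1: expand (6,3) (f=7, h=4) → closed; open now [(4,5) g=1 f=9, (5,3) g=4 f=9, (6,2) g=4 f=7, (7,3) g=4 f=7, (7,4) g=3 f=7, (7,5) g=2 f=7]
step 2: expand (6,2) (f=7, h=3) → closed; open now [(4,5) g=1 f=9, (5,2) g=5 f=9, (5,3) g=4 f=9, (7,2) g=5 f=7, (7,3) g=4 f=7, (7,4) g=3 f=7, (7,5) g=2 f=7]
step 3: expand (7,2) (f=7, h=2) → closed; open now [(4,5) g=1 f=9, (5,2) g=5 f=9, (5,3) g=4 f=9, (7,1) g=6 f=7, (7,3) g=4 f=7, (7,4) g=3 f=7, (7,5) g=2 f=7]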